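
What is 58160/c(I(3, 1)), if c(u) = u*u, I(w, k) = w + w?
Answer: 14540/9 ≈ 1615.6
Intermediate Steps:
I(w, k) = 2*w
c(u) = u²
58160/c(I(3, 1)) = 58160/((2*3)²) = 58160/(6²) = 58160/36 = 58160*(1/36) = 14540/9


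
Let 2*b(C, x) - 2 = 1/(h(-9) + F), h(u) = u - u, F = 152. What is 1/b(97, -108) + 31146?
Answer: 9499834/305 ≈ 31147.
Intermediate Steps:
h(u) = 0
b(C, x) = 305/304 (b(C, x) = 1 + 1/(2*(0 + 152)) = 1 + (½)/152 = 1 + (½)*(1/152) = 1 + 1/304 = 305/304)
1/b(97, -108) + 31146 = 1/(305/304) + 31146 = 304/305 + 31146 = 9499834/305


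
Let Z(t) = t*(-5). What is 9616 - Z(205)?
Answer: 10641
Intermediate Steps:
Z(t) = -5*t
9616 - Z(205) = 9616 - (-5)*205 = 9616 - 1*(-1025) = 9616 + 1025 = 10641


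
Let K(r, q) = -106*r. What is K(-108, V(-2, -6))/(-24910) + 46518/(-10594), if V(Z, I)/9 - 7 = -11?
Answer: -6037941/1244795 ≈ -4.8505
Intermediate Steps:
V(Z, I) = -36 (V(Z, I) = 63 + 9*(-11) = 63 - 99 = -36)
K(-108, V(-2, -6))/(-24910) + 46518/(-10594) = -106*(-108)/(-24910) + 46518/(-10594) = 11448*(-1/24910) + 46518*(-1/10594) = -108/235 - 23259/5297 = -6037941/1244795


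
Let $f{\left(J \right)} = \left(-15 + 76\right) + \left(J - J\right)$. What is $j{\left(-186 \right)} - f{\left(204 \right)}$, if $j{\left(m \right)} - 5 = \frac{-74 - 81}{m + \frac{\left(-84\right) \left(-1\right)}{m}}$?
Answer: $- \frac{63775}{1156} \approx -55.169$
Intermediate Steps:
$f{\left(J \right)} = 61$ ($f{\left(J \right)} = 61 + 0 = 61$)
$j{\left(m \right)} = 5 - \frac{155}{m + \frac{84}{m}}$ ($j{\left(m \right)} = 5 + \frac{-74 - 81}{m + \frac{\left(-84\right) \left(-1\right)}{m}} = 5 - \frac{155}{m + \frac{84}{m}}$)
$j{\left(-186 \right)} - f{\left(204 \right)} = \frac{5 \left(84 + \left(-186\right)^{2} - -5766\right)}{84 + \left(-186\right)^{2}} - 61 = \frac{5 \left(84 + 34596 + 5766\right)}{84 + 34596} - 61 = 5 \cdot \frac{1}{34680} \cdot 40446 - 61 = \frac{6741}{1156} - 61 = - \frac{63775}{1156}$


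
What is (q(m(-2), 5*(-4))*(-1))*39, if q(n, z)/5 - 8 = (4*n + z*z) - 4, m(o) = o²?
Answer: -81900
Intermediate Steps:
q(n, z) = 20 + 5*z² + 20*n (q(n, z) = 40 + 5*((4*n + z*z) - 4) = 40 + 5*((4*n + z²) - 4) = 40 + 5*((z² + 4*n) - 4) = 40 + 5*(-4 + z² + 4*n) = 40 + (-20 + 5*z² + 20*n) = 20 + 5*z² + 20*n)
(q(m(-2), 5*(-4))*(-1))*39 = ((20 + 5*(5*(-4))² + 20*(-2)²)*(-1))*39 = ((20 + 5*(-20)² + 20*4)*(-1))*39 = ((20 + 5*400 + 80)*(-1))*39 = ((20 + 2000 + 80)*(-1))*39 = (2100*(-1))*39 = -2100*39 = -81900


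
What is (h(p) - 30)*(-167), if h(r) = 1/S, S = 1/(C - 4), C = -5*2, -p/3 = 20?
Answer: 7348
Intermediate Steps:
p = -60 (p = -3*20 = -60)
C = -10
S = -1/14 (S = 1/(-10 - 4) = 1/(-14) = -1/14 ≈ -0.071429)
h(r) = -14 (h(r) = 1/(-1/14) = -14)
(h(p) - 30)*(-167) = (-14 - 30)*(-167) = -44*(-167) = 7348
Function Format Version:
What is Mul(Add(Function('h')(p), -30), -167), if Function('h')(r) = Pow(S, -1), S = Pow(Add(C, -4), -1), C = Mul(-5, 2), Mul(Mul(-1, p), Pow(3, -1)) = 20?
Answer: 7348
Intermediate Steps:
p = -60 (p = Mul(-3, 20) = -60)
C = -10
S = Rational(-1, 14) (S = Pow(Add(-10, -4), -1) = Pow(-14, -1) = Rational(-1, 14) ≈ -0.071429)
Function('h')(r) = -14 (Function('h')(r) = Pow(Rational(-1, 14), -1) = -14)
Mul(Add(Function('h')(p), -30), -167) = Mul(Add(-14, -30), -167) = Mul(-44, -167) = 7348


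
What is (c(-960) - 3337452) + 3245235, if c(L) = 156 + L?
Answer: -93021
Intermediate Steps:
(c(-960) - 3337452) + 3245235 = ((156 - 960) - 3337452) + 3245235 = (-804 - 3337452) + 3245235 = -3338256 + 3245235 = -93021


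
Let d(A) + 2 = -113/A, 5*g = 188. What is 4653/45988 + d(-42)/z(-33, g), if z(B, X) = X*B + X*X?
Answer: 219590831/2087947176 ≈ 0.10517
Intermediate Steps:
g = 188/5 (g = (⅕)*188 = 188/5 ≈ 37.600)
d(A) = -2 - 113/A
z(B, X) = X² + B*X (z(B, X) = B*X + X² = X² + B*X)
4653/45988 + d(-42)/z(-33, g) = 4653/45988 + (-2 - 113/(-42))/((188*(-33 + 188/5)/5)) = 4653*(1/45988) + (-2 - 113*(-1/42))/(((188/5)*(23/5))) = 4653/45988 + (-2 + 113/42)/(4324/25) = 4653/45988 + (29/42)*(25/4324) = 4653/45988 + 725/181608 = 219590831/2087947176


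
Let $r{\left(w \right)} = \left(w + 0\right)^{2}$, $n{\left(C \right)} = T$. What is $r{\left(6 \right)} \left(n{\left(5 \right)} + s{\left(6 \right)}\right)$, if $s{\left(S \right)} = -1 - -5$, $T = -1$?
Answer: $108$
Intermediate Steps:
$s{\left(S \right)} = 4$ ($s{\left(S \right)} = -1 + 5 = 4$)
$n{\left(C \right)} = -1$
$r{\left(w \right)} = w^{2}$
$r{\left(6 \right)} \left(n{\left(5 \right)} + s{\left(6 \right)}\right) = 6^{2} \left(-1 + 4\right) = 36 \cdot 3 = 108$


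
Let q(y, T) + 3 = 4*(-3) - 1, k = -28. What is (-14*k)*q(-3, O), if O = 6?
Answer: -6272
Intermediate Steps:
q(y, T) = -16 (q(y, T) = -3 + (4*(-3) - 1) = -3 + (-12 - 1) = -3 - 13 = -16)
(-14*k)*q(-3, O) = -14*(-28)*(-16) = 392*(-16) = -6272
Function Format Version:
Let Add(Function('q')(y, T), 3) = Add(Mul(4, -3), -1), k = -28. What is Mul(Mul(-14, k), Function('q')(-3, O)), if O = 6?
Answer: -6272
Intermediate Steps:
Function('q')(y, T) = -16 (Function('q')(y, T) = Add(-3, Add(Mul(4, -3), -1)) = Add(-3, Add(-12, -1)) = Add(-3, -13) = -16)
Mul(Mul(-14, k), Function('q')(-3, O)) = Mul(Mul(-14, -28), -16) = Mul(392, -16) = -6272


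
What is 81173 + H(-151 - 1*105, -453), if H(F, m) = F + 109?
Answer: 81026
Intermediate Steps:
H(F, m) = 109 + F
81173 + H(-151 - 1*105, -453) = 81173 + (109 + (-151 - 1*105)) = 81173 + (109 + (-151 - 105)) = 81173 + (109 - 256) = 81173 - 147 = 81026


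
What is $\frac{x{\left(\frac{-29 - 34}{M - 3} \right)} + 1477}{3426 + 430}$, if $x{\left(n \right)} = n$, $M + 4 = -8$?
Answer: $\frac{3703}{9640} \approx 0.38413$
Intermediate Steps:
$M = -12$ ($M = -4 - 8 = -12$)
$\frac{x{\left(\frac{-29 - 34}{M - 3} \right)} + 1477}{3426 + 430} = \frac{\frac{-29 - 34}{-12 - 3} + 1477}{3426 + 430} = \frac{- \frac{63}{-15} + 1477}{3856} = \left(\left(-63\right) \left(- \frac{1}{15}\right) + 1477\right) \frac{1}{3856} = \left(\frac{21}{5} + 1477\right) \frac{1}{3856} = \frac{7406}{5} \cdot \frac{1}{3856} = \frac{3703}{9640}$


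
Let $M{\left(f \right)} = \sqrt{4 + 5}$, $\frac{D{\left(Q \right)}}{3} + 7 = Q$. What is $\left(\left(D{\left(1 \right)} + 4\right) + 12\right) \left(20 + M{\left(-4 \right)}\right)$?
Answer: $-46$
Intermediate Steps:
$D{\left(Q \right)} = -21 + 3 Q$
$M{\left(f \right)} = 3$ ($M{\left(f \right)} = \sqrt{9} = 3$)
$\left(\left(D{\left(1 \right)} + 4\right) + 12\right) \left(20 + M{\left(-4 \right)}\right) = \left(\left(\left(-21 + 3 \cdot 1\right) + 4\right) + 12\right) \left(20 + 3\right) = \left(\left(\left(-21 + 3\right) + 4\right) + 12\right) 23 = \left(\left(-18 + 4\right) + 12\right) 23 = \left(-14 + 12\right) 23 = \left(-2\right) 23 = -46$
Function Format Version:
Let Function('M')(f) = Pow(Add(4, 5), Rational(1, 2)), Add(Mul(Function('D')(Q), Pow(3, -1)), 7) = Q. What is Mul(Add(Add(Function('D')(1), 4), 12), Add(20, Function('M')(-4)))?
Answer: -46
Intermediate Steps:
Function('D')(Q) = Add(-21, Mul(3, Q))
Function('M')(f) = 3 (Function('M')(f) = Pow(9, Rational(1, 2)) = 3)
Mul(Add(Add(Function('D')(1), 4), 12), Add(20, Function('M')(-4))) = Mul(Add(Add(Add(-21, Mul(3, 1)), 4), 12), Add(20, 3)) = Mul(Add(Add(Add(-21, 3), 4), 12), 23) = Mul(Add(Add(-18, 4), 12), 23) = Mul(Add(-14, 12), 23) = Mul(-2, 23) = -46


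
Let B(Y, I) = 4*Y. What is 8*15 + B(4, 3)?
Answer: 136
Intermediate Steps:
8*15 + B(4, 3) = 8*15 + 4*4 = 120 + 16 = 136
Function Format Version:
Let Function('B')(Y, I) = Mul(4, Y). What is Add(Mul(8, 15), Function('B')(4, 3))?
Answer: 136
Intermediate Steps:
Add(Mul(8, 15), Function('B')(4, 3)) = Add(Mul(8, 15), Mul(4, 4)) = Add(120, 16) = 136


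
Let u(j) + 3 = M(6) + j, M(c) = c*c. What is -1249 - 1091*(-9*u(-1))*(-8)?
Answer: -2514913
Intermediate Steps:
M(c) = c²
u(j) = 33 + j (u(j) = -3 + (6² + j) = -3 + (36 + j) = 33 + j)
-1249 - 1091*(-9*u(-1))*(-8) = -1249 - 1091*(-9*(33 - 1))*(-8) = -1249 - 1091*(-9*32)*(-8) = -1249 - (-314208)*(-8) = -1249 - 1091*2304 = -1249 - 2513664 = -2514913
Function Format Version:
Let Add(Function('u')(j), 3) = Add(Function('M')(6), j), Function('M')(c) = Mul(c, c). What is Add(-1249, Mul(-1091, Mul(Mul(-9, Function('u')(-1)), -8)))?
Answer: -2514913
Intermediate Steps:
Function('M')(c) = Pow(c, 2)
Function('u')(j) = Add(33, j) (Function('u')(j) = Add(-3, Add(Pow(6, 2), j)) = Add(-3, Add(36, j)) = Add(33, j))
Add(-1249, Mul(-1091, Mul(Mul(-9, Function('u')(-1)), -8))) = Add(-1249, Mul(-1091, Mul(Mul(-9, Add(33, -1)), -8))) = Add(-1249, Mul(-1091, Mul(Mul(-9, 32), -8))) = Add(-1249, Mul(-1091, Mul(-288, -8))) = Add(-1249, Mul(-1091, 2304)) = Add(-1249, -2513664) = -2514913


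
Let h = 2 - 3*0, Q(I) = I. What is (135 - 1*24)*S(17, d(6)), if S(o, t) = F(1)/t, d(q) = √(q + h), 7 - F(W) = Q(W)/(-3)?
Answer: 407*√2/2 ≈ 287.79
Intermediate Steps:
F(W) = 7 + W/3 (F(W) = 7 - W/(-3) = 7 - W*(-1)/3 = 7 - (-1)*W/3 = 7 + W/3)
h = 2 (h = 2 + 0 = 2)
d(q) = √(2 + q) (d(q) = √(q + 2) = √(2 + q))
S(o, t) = 22/(3*t) (S(o, t) = (7 + (⅓)*1)/t = (7 + ⅓)/t = 22/(3*t))
(135 - 1*24)*S(17, d(6)) = (135 - 1*24)*(22/(3*(√(2 + 6)))) = (135 - 24)*(22/(3*(√8))) = 111*(22/(3*((2*√2)))) = 111*(22*(√2/4)/3) = 111*(11*√2/6) = 407*√2/2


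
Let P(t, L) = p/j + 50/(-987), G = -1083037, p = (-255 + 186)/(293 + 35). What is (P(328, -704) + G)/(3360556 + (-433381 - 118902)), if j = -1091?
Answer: -382524328083409/991870723109448 ≈ -0.38566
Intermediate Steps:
p = -69/328 ≈ -0.21037
P(t, L) = -17824297/353195976 (P(t, L) = -69/328/(-1091) + 50/(-987) = -69/328*(-1/1091) + 50*(-1/987) = 69/357848 - 50/987 = -17824297/353195976)
(P(328, -704) + G)/(3360556 + (-433381 - 118902)) = (-17824297/353195976 - 1083037)/(3360556 + (-433381 - 118902)) = -382524328083409/(353195976*(3360556 - 552283)) = -382524328083409/353195976/2808273 = -382524328083409/353195976*1/2808273 = -382524328083409/991870723109448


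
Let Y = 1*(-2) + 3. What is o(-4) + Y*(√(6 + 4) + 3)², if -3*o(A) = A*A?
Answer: 41/3 + 6*√10 ≈ 32.640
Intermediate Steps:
o(A) = -A²/3 (o(A) = -A*A/3 = -A²/3)
Y = 1 (Y = -2 + 3 = 1)
o(-4) + Y*(√(6 + 4) + 3)² = -⅓*(-4)² + 1*(√(6 + 4) + 3)² = -⅓*16 + 1*(√10 + 3)² = -16/3 + 1*(3 + √10)² = -16/3 + (3 + √10)²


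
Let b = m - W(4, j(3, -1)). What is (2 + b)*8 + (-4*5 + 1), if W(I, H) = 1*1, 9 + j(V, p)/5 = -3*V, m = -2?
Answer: -27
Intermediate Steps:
j(V, p) = -45 - 15*V (j(V, p) = -45 + 5*(-3*V) = -45 - 15*V)
W(I, H) = 1
b = -3 (b = -2 - 1*1 = -2 - 1 = -3)
(2 + b)*8 + (-4*5 + 1) = (2 - 3)*8 + (-4*5 + 1) = -1*8 + (-20 + 1) = -8 - 19 = -27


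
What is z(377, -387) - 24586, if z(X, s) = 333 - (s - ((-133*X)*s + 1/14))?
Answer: 271329815/14 ≈ 1.9381e+7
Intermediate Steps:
z(X, s) = 4663/14 - s - 133*X*s (z(X, s) = 333 - (s - (-133*X*s + 1/14)) = 333 - (s - (1/14 - 133*X*s)) = 333 - (s + (-1/14 + 133*X*s)) = 333 - (-1/14 + s + 133*X*s) = 333 + (1/14 - s - 133*X*s) = 4663/14 - s - 133*X*s)
z(377, -387) - 24586 = (4663/14 - 1*(-387) - 133*377*(-387)) - 24586 = (4663/14 + 387 + 19404567) - 24586 = 271674019/14 - 24586 = 271329815/14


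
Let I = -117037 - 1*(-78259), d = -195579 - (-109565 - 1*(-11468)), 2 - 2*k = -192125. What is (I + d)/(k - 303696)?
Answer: 54504/83053 ≈ 0.65626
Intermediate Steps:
k = 192127/2 (k = 1 - 1/2*(-192125) = 1 + 192125/2 = 192127/2 ≈ 96064.)
d = -97482 (d = -195579 - (-109565 + 11468) = -195579 - 1*(-98097) = -195579 + 98097 = -97482)
I = -38778 (I = -117037 + 78259 = -38778)
(I + d)/(k - 303696) = (-38778 - 97482)/(192127/2 - 303696) = -136260/(-415265/2) = -136260*(-2/415265) = 54504/83053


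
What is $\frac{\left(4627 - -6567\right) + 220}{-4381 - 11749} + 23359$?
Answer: $\frac{188384628}{8065} \approx 23358.0$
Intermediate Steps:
$\frac{\left(4627 - -6567\right) + 220}{-4381 - 11749} + 23359 = \frac{\left(4627 + 6567\right) + 220}{-16130} + 23359 = \left(11194 + 220\right) \left(- \frac{1}{16130}\right) + 23359 = 11414 \left(- \frac{1}{16130}\right) + 23359 = - \frac{5707}{8065} + 23359 = \frac{188384628}{8065}$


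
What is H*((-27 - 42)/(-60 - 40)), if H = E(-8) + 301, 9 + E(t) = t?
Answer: 4899/25 ≈ 195.96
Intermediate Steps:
E(t) = -9 + t
H = 284 (H = (-9 - 8) + 301 = -17 + 301 = 284)
H*((-27 - 42)/(-60 - 40)) = 284*((-27 - 42)/(-60 - 40)) = 284*(-69/(-100)) = 284*(-69*(-1/100)) = 284*(69/100) = 4899/25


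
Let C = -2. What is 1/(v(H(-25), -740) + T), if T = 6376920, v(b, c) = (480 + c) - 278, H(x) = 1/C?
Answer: 1/6376382 ≈ 1.5683e-7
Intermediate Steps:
H(x) = -½ (H(x) = 1/(-2) = -½)
v(b, c) = 202 + c
1/(v(H(-25), -740) + T) = 1/((202 - 740) + 6376920) = 1/(-538 + 6376920) = 1/6376382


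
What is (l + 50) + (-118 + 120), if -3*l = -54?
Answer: 70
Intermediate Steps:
l = 18 (l = -⅓*(-54) = 18)
(l + 50) + (-118 + 120) = (18 + 50) + (-118 + 120) = 68 + 2 = 70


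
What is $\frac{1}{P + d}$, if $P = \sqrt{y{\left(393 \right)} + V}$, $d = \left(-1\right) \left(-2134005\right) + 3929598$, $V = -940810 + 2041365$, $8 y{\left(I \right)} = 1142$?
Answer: $\frac{8084804}{49023040321215} - \frac{2 \sqrt{489199}}{49023040321215} \approx 1.6489 \cdot 10^{-7}$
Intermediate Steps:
$y{\left(I \right)} = \frac{571}{4}$ ($y{\left(I \right)} = \frac{1}{8} \cdot 1142 = \frac{571}{4}$)
$V = 1100555$
$d = 6063603$ ($d = 2134005 + 3929598 = 6063603$)
$P = \frac{3 \sqrt{489199}}{2}$ ($P = \sqrt{\frac{571}{4} + 1100555} = \sqrt{\frac{4402791}{4}} = \frac{3 \sqrt{489199}}{2} \approx 1049.1$)
$\frac{1}{P + d} = \frac{1}{\frac{3 \sqrt{489199}}{2} + 6063603} = \frac{1}{6063603 + \frac{3 \sqrt{489199}}{2}}$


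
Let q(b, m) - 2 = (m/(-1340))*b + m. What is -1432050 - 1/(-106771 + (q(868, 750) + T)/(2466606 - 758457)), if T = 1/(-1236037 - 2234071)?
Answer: -20241084681510146340831262/14134342154004766813 ≈ -1.4321e+6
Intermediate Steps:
q(b, m) = 2 + m - b*m/1340 (q(b, m) = 2 + ((m/(-1340))*b + m) = 2 + ((m*(-1/1340))*b + m) = 2 + ((-m/1340)*b + m) = 2 + (-b*m/1340 + m) = 2 + (m - b*m/1340) = 2 + m - b*m/1340)
T = -1/3470108 (T = 1/(-3470108) = -1/3470108 ≈ -2.8818e-7)
-1432050 - 1/(-106771 + (q(868, 750) + T)/(2466606 - 758457)) = -1432050 - 1/(-106771 + ((2 + 750 - 1/1340*868*750) - 1/3470108)/(2466606 - 758457)) = -1432050 - 1/(-106771 + ((2 + 750 - 32550/67) - 1/3470108)/1708149) = -1432050 - 1/(-106771 + (17834/67 - 1/3470108)*(1/1708149)) = -1432050 - 1/(-106771 + (61885906005/232497236)*(1/1708149)) = -1432050 - 1/(-106771 + 20628635335/132379973725388) = -1432050 - 1/(-14134342154004766813/132379973725388) = -1432050 - 1*(-132379973725388/14134342154004766813) = -1432050 + 132379973725388/14134342154004766813 = -20241084681510146340831262/14134342154004766813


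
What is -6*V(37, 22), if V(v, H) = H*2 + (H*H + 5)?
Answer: -3198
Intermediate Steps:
V(v, H) = 5 + H² + 2*H (V(v, H) = 2*H + (H² + 5) = 2*H + (5 + H²) = 5 + H² + 2*H)
-6*V(37, 22) = -6*(5 + 22² + 2*22) = -6*(5 + 484 + 44) = -6*533 = -3198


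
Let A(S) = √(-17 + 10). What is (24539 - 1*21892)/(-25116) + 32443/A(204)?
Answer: -2647/25116 - 32443*I*√7/7 ≈ -0.10539 - 12262.0*I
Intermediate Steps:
A(S) = I*√7 (A(S) = √(-7) = I*√7)
(24539 - 1*21892)/(-25116) + 32443/A(204) = (24539 - 1*21892)/(-25116) + 32443/((I*√7)) = (24539 - 21892)*(-1/25116) + 32443*(-I*√7/7) = 2647*(-1/25116) - 32443*I*√7/7 = -2647/25116 - 32443*I*√7/7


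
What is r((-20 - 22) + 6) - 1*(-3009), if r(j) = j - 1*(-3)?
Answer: 2976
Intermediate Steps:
r(j) = 3 + j (r(j) = j + 3 = 3 + j)
r((-20 - 22) + 6) - 1*(-3009) = (3 + ((-20 - 22) + 6)) - 1*(-3009) = (3 + (-42 + 6)) + 3009 = (3 - 36) + 3009 = -33 + 3009 = 2976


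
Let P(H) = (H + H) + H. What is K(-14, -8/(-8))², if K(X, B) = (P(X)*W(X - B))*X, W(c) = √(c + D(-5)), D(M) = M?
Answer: -6914880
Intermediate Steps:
W(c) = √(-5 + c) (W(c) = √(c - 5) = √(-5 + c))
P(H) = 3*H (P(H) = 2*H + H = 3*H)
K(X, B) = 3*X²*√(-5 + X - B) (K(X, B) = ((3*X)*√(-5 + (X - B)))*X = ((3*X)*√(-5 + X - B))*X = (3*X*√(-5 + X - B))*X = 3*X²*√(-5 + X - B))
K(-14, -8/(-8))² = (3*(-14)²*√(-5 - 14 - (-8)/(-8)))² = (3*196*√(-5 - 14 - (-8)*(-1)/8))² = (3*196*√(-5 - 14 - 1*1))² = (3*196*√(-5 - 14 - 1))² = (3*196*√(-20))² = (3*196*(2*I*√5))² = (1176*I*√5)² = -6914880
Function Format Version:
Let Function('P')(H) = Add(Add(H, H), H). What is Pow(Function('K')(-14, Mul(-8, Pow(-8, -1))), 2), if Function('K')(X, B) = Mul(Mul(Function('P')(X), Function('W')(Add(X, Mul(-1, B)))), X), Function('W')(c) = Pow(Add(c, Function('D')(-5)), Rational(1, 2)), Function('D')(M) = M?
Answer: -6914880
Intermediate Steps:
Function('W')(c) = Pow(Add(-5, c), Rational(1, 2)) (Function('W')(c) = Pow(Add(c, -5), Rational(1, 2)) = Pow(Add(-5, c), Rational(1, 2)))
Function('P')(H) = Mul(3, H) (Function('P')(H) = Add(Mul(2, H), H) = Mul(3, H))
Function('K')(X, B) = Mul(3, Pow(X, 2), Pow(Add(-5, X, Mul(-1, B)), Rational(1, 2))) (Function('K')(X, B) = Mul(Mul(Mul(3, X), Pow(Add(-5, Add(X, Mul(-1, B))), Rational(1, 2))), X) = Mul(Mul(Mul(3, X), Pow(Add(-5, X, Mul(-1, B)), Rational(1, 2))), X) = Mul(Mul(3, X, Pow(Add(-5, X, Mul(-1, B)), Rational(1, 2))), X) = Mul(3, Pow(X, 2), Pow(Add(-5, X, Mul(-1, B)), Rational(1, 2))))
Pow(Function('K')(-14, Mul(-8, Pow(-8, -1))), 2) = Pow(Mul(3, Pow(-14, 2), Pow(Add(-5, -14, Mul(-1, Mul(-8, Pow(-8, -1)))), Rational(1, 2))), 2) = Pow(Mul(3, 196, Pow(Add(-5, -14, Mul(-1, Mul(-8, Rational(-1, 8)))), Rational(1, 2))), 2) = Pow(Mul(3, 196, Pow(Add(-5, -14, Mul(-1, 1)), Rational(1, 2))), 2) = Pow(Mul(3, 196, Pow(Add(-5, -14, -1), Rational(1, 2))), 2) = Pow(Mul(3, 196, Pow(-20, Rational(1, 2))), 2) = Pow(Mul(3, 196, Mul(2, I, Pow(5, Rational(1, 2)))), 2) = Pow(Mul(1176, I, Pow(5, Rational(1, 2))), 2) = -6914880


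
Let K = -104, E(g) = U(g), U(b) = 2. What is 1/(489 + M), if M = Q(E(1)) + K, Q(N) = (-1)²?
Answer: 1/386 ≈ 0.0025907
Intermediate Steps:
E(g) = 2
Q(N) = 1
M = -103 (M = 1 - 104 = -103)
1/(489 + M) = 1/(489 - 103) = 1/386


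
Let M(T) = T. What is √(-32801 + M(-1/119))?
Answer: 2*I*√116123770/119 ≈ 181.11*I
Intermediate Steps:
√(-32801 + M(-1/119)) = √(-32801 - 1/119) = √(-3903320/119) = 2*I*√116123770/119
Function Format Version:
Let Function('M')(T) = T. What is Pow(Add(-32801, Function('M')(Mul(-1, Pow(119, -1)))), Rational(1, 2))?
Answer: Mul(Rational(2, 119), I, Pow(116123770, Rational(1, 2))) ≈ Mul(181.11, I)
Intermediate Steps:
Pow(Add(-32801, Function('M')(Mul(-1, Pow(119, -1)))), Rational(1, 2)) = Pow(Add(-32801, Mul(-1, Pow(119, -1))), Rational(1, 2)) = Pow(Add(-32801, Mul(-1, Rational(1, 119))), Rational(1, 2)) = Pow(Add(-32801, Rational(-1, 119)), Rational(1, 2)) = Pow(Rational(-3903320, 119), Rational(1, 2)) = Mul(Rational(2, 119), I, Pow(116123770, Rational(1, 2)))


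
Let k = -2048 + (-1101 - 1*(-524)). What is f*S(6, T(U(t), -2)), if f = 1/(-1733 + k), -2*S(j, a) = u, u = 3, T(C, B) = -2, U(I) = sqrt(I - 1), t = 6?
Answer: 3/8716 ≈ 0.00034419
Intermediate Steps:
U(I) = sqrt(-1 + I)
k = -2625 (k = -2048 + (-1101 + 524) = -2048 - 577 = -2625)
S(j, a) = -3/2 (S(j, a) = -1/2*3 = -3/2)
f = -1/4358 (f = 1/(-1733 - 2625) = 1/(-4358) = -1/4358 ≈ -0.00022946)
f*S(6, T(U(t), -2)) = -1/4358*(-3/2) = 3/8716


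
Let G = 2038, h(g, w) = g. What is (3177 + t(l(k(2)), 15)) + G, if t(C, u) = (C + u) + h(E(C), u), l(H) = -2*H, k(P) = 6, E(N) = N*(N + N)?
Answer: 5506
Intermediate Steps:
E(N) = 2*N**2 (E(N) = N*(2*N) = 2*N**2)
t(C, u) = C + u + 2*C**2 (t(C, u) = (C + u) + 2*C**2 = C + u + 2*C**2)
(3177 + t(l(k(2)), 15)) + G = (3177 + (-2*6 + 15 + 2*(-2*6)**2)) + 2038 = (3177 + (-12 + 15 + 2*(-12)**2)) + 2038 = (3177 + (-12 + 15 + 2*144)) + 2038 = (3177 + (-12 + 15 + 288)) + 2038 = (3177 + 291) + 2038 = 3468 + 2038 = 5506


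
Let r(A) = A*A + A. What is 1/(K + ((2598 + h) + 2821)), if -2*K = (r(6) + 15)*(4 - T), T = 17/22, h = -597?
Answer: 44/208121 ≈ 0.00021142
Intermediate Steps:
r(A) = A + A² (r(A) = A² + A = A + A²)
T = 17/22 (T = 17*(1/22) = 17/22 ≈ 0.77273)
K = -4047/44 (K = -(6*(1 + 6) + 15)*(4 - 1*17/22)/2 = -(6*7 + 15)*(4 - 17/22)/2 = -(42 + 15)*71/(2*22) = -57*71/(2*22) = -½*4047/22 = -4047/44 ≈ -91.977)
1/(K + ((2598 + h) + 2821)) = 1/(-4047/44 + ((2598 - 597) + 2821)) = 1/(-4047/44 + (2001 + 2821)) = 1/(-4047/44 + 4822) = 1/(208121/44) = 44/208121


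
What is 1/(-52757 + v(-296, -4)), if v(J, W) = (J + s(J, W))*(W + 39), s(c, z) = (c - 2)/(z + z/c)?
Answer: -59/3569539 ≈ -1.6529e-5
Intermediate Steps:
s(c, z) = (-2 + c)/(z + z/c)
v(J, W) = (39 + W)*(J + J*(-2 + J)/(W*(1 + J))) (v(J, W) = (J + J*(-2 + J)/(W*(1 + J)))*(W + 39) = (J + J*(-2 + J)/(W*(1 + J)))*(39 + W) = (39 + W)*(J + J*(-2 + J)/(W*(1 + J))))
1/(-52757 + v(-296, -4)) = 1/(-52757 - 296*(-78 + 39*(-296) - 4*(-2 - 296) - 4*(1 - 296)*(39 - 4))/(-4*(1 - 296))) = 1/(-52757 - 296*(-¼)*(-78 - 11544 - 4*(-298) - 4*(-295)*35)/(-295)) = 1/(-52757 - 296*(-¼)*(-1/295)*(-78 - 11544 + 1192 + 41300)) = 1/(-52757 - 296*(-¼)*(-1/295)*30870) = 1/(-52757 - 456876/59) = 1/(-3569539/59) = -59/3569539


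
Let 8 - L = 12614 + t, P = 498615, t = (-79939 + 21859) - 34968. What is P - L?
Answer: 418173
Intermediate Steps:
t = -93048 (t = -58080 - 34968 = -93048)
L = 80442 (L = 8 - (12614 - 93048) = 8 - 1*(-80434) = 8 + 80434 = 80442)
P - L = 498615 - 1*80442 = 498615 - 80442 = 418173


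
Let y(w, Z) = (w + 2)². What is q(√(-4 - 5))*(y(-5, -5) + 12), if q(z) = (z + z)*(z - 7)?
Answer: -378 - 882*I ≈ -378.0 - 882.0*I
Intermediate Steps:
y(w, Z) = (2 + w)²
q(z) = 2*z*(-7 + z) (q(z) = (2*z)*(-7 + z) = 2*z*(-7 + z))
q(√(-4 - 5))*(y(-5, -5) + 12) = (2*√(-4 - 5)*(-7 + √(-4 - 5)))*((2 - 5)² + 12) = (2*√(-9)*(-7 + √(-9)))*((-3)² + 12) = (2*(3*I)*(-7 + 3*I))*(9 + 12) = (6*I*(-7 + 3*I))*21 = 126*I*(-7 + 3*I)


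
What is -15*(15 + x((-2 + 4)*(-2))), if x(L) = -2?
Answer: -195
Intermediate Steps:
-15*(15 + x((-2 + 4)*(-2))) = -15*(15 - 2) = -15*13 = -195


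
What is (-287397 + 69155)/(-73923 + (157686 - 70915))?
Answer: -109121/6424 ≈ -16.986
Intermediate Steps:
(-287397 + 69155)/(-73923 + (157686 - 70915)) = -218242/(-73923 + 86771) = -218242/12848 = -218242*1/12848 = -109121/6424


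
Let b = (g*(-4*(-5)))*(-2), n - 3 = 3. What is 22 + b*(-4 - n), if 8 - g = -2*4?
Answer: 6422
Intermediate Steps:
n = 6 (n = 3 + 3 = 6)
g = 16 (g = 8 - (-2)*4 = 8 - 1*(-8) = 8 + 8 = 16)
b = -640 (b = (16*(-4*(-5)))*(-2) = (16*20)*(-2) = 320*(-2) = -640)
22 + b*(-4 - n) = 22 - 640*(-4 - 1*6) = 22 - 640*(-4 - 6) = 22 - 640*(-10) = 22 + 6400 = 6422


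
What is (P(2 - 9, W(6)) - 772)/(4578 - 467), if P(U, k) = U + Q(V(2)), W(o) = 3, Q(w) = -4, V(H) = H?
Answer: -783/4111 ≈ -0.19046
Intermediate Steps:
P(U, k) = -4 + U (P(U, k) = U - 4 = -4 + U)
(P(2 - 9, W(6)) - 772)/(4578 - 467) = ((-4 + (2 - 9)) - 772)/(4578 - 467) = ((-4 - 7) - 772)/4111 = (-11 - 772)*(1/4111) = -783*1/4111 = -783/4111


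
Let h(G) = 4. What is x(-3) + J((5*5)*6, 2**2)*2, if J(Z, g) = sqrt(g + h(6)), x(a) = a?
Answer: -3 + 4*sqrt(2) ≈ 2.6569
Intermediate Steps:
J(Z, g) = sqrt(4 + g) (J(Z, g) = sqrt(g + 4) = sqrt(4 + g))
x(-3) + J((5*5)*6, 2**2)*2 = -3 + sqrt(4 + 2**2)*2 = -3 + sqrt(4 + 4)*2 = -3 + sqrt(8)*2 = -3 + (2*sqrt(2))*2 = -3 + 4*sqrt(2)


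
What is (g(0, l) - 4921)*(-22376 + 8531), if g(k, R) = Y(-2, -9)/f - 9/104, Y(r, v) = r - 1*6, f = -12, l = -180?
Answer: 544985705/8 ≈ 6.8123e+7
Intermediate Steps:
Y(r, v) = -6 + r (Y(r, v) = r - 6 = -6 + r)
g(k, R) = 181/312 (g(k, R) = (-6 - 2)/(-12) - 9/104 = -8*(-1/12) - 9*1/104 = ⅔ - 9/104 = 181/312)
(g(0, l) - 4921)*(-22376 + 8531) = (181/312 - 4921)*(-22376 + 8531) = -1535171/312*(-13845) = 544985705/8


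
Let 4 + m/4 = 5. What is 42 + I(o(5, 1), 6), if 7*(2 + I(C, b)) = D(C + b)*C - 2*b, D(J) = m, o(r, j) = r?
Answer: 288/7 ≈ 41.143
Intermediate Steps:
m = 4 (m = -16 + 4*5 = -16 + 20 = 4)
D(J) = 4
I(C, b) = -2 - 2*b/7 + 4*C/7 (I(C, b) = -2 + (4*C - 2*b)/7 = -2 + (-2*b + 4*C)/7 = -2 + (-2*b/7 + 4*C/7) = -2 - 2*b/7 + 4*C/7)
42 + I(o(5, 1), 6) = 42 + (-2 - 2/7*6 + (4/7)*5) = 42 + (-2 - 12/7 + 20/7) = 42 - 6/7 = 288/7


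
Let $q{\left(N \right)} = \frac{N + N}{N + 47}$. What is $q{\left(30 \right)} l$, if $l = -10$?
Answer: $- \frac{600}{77} \approx -7.7922$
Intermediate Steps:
$q{\left(N \right)} = \frac{2 N}{47 + N}$
$q{\left(30 \right)} l = 2 \cdot 30 \frac{1}{47 + 30} \left(-10\right) = 2 \cdot 30 \cdot \frac{1}{77} \left(-10\right) = \frac{60}{77} \left(-10\right) = - \frac{600}{77}$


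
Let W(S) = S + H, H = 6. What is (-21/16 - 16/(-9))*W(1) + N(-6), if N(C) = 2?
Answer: 757/144 ≈ 5.2569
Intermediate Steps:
W(S) = 6 + S (W(S) = S + 6 = 6 + S)
(-21/16 - 16/(-9))*W(1) + N(-6) = (-21/16 - 16/(-9))*(6 + 1) + 2 = (-21*1/16 - 16*(-⅑))*7 + 2 = (-21/16 + 16/9)*7 + 2 = (67/144)*7 + 2 = 469/144 + 2 = 757/144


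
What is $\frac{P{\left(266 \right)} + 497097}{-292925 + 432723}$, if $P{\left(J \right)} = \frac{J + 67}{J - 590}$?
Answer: $\frac{17895455}{5032728} \approx 3.5558$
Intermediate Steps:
$P{\left(J \right)} = \frac{67 + J}{-590 + J}$
$\frac{P{\left(266 \right)} + 497097}{-292925 + 432723} = \frac{\frac{67 + 266}{-590 + 266} + 497097}{-292925 + 432723} = \frac{\frac{1}{-324} \cdot 333 + 497097}{139798} = \left(\left(- \frac{1}{324}\right) 333 + 497097\right) \frac{1}{139798} = \left(- \frac{37}{36} + 497097\right) \frac{1}{139798} = \frac{17895455}{36} \cdot \frac{1}{139798} = \frac{17895455}{5032728}$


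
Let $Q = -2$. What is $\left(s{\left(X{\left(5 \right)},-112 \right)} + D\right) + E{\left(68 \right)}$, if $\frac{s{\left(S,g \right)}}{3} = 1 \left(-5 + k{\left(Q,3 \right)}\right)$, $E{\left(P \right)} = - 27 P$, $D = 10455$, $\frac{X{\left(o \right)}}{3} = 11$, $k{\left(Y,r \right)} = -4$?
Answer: $8592$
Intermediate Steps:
$X{\left(o \right)} = 33$ ($X{\left(o \right)} = 3 \cdot 11 = 33$)
$s{\left(S,g \right)} = -27$ ($s{\left(S,g \right)} = 3 \cdot 1 \left(-5 - 4\right) = 3 \cdot 1 \left(-9\right) = 3 \left(-9\right) = -27$)
$\left(s{\left(X{\left(5 \right)},-112 \right)} + D\right) + E{\left(68 \right)} = \left(-27 + 10455\right) - 1836 = 10428 - 1836 = 8592$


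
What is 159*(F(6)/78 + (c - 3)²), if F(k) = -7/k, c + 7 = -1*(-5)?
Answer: 619729/156 ≈ 3972.6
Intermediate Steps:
c = -2 (c = -7 - 1*(-5) = -7 + 5 = -2)
159*(F(6)/78 + (c - 3)²) = 159*(-7/6/78 + (-2 - 3)²) = 159*(-7*⅙*(1/78) + (-5)²) = 159*(-7/6*1/78 + 25) = 159*(-7/468 + 25) = 159*(11693/468) = 619729/156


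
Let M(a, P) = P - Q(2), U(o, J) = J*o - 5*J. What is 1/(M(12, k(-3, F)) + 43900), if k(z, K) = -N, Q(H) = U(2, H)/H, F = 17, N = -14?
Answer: 1/43917 ≈ 2.2770e-5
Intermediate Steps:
U(o, J) = -5*J + J*o
Q(H) = -3 (Q(H) = (H*(-5 + 2))/H = (H*(-3))/H = (-3*H)/H = -3)
k(z, K) = 14 (k(z, K) = -1*(-14) = 14)
M(a, P) = 3 + P (M(a, P) = P - 1*(-3) = P + 3 = 3 + P)
1/(M(12, k(-3, F)) + 43900) = 1/((3 + 14) + 43900) = 1/(17 + 43900) = 1/43917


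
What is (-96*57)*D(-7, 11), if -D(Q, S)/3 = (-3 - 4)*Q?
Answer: 804384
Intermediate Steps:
D(Q, S) = 21*Q (D(Q, S) = -3*(-3 - 4)*Q = -(-21)*Q = 21*Q)
(-96*57)*D(-7, 11) = (-96*57)*(21*(-7)) = -5472*(-147) = 804384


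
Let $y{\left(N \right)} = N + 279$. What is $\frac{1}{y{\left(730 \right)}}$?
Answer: $\frac{1}{1009} \approx 0.00099108$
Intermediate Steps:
$y{\left(N \right)} = 279 + N$
$\frac{1}{y{\left(730 \right)}} = \frac{1}{279 + 730} = \frac{1}{1009}$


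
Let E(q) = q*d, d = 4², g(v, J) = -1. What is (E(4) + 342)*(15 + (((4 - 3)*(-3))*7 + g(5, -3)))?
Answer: -2842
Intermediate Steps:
d = 16
E(q) = 16*q (E(q) = q*16 = 16*q)
(E(4) + 342)*(15 + (((4 - 3)*(-3))*7 + g(5, -3))) = (16*4 + 342)*(15 + (((4 - 3)*(-3))*7 - 1)) = (64 + 342)*(15 + ((1*(-3))*7 - 1)) = 406*(15 + (-3*7 - 1)) = 406*(15 + (-21 - 1)) = 406*(15 - 22) = 406*(-7) = -2842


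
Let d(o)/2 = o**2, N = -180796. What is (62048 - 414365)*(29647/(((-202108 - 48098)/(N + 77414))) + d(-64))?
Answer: -300329908289467/41701 ≈ -7.2020e+9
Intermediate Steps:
d(o) = 2*o**2
(62048 - 414365)*(29647/(((-202108 - 48098)/(N + 77414))) + d(-64)) = (62048 - 414365)*(29647/(((-202108 - 48098)/(-180796 + 77414))) + 2*(-64)**2) = -352317*(29647/((-250206/(-103382))) + 2*4096) = -352317*(29647/((-250206*(-1/103382))) + 8192) = -352317*(29647/(125103/51691) + 8192) = -352317*(29647*(51691/125103) + 8192) = -352317*(1532483077/125103 + 8192) = -352317*2557326853/125103 = -300329908289467/41701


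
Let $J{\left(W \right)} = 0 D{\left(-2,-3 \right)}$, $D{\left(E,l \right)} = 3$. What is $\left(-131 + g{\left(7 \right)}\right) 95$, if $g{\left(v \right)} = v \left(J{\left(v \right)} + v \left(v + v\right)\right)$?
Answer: $52725$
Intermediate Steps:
$J{\left(W \right)} = 0$ ($J{\left(W \right)} = 0 \cdot 3 = 0$)
$g{\left(v \right)} = 2 v^{3}$ ($g{\left(v \right)} = v \left(0 + v \left(v + v\right)\right) = v \left(0 + v 2 v\right) = v \left(0 + 2 v^{2}\right) = v 2 v^{2} = 2 v^{3}$)
$\left(-131 + g{\left(7 \right)}\right) 95 = \left(-131 + 2 \cdot 7^{3}\right) 95 = \left(-131 + 2 \cdot 343\right) 95 = \left(-131 + 686\right) 95 = 555 \cdot 95 = 52725$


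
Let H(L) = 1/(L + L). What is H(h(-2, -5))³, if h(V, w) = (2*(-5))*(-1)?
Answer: 1/8000 ≈ 0.00012500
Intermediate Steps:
h(V, w) = 10 (h(V, w) = -10*(-1) = 10)
H(L) = 1/(2*L)
H(h(-2, -5))³ = ((½)/10)³ = ((½)*(⅒))³ = (1/20)³ = 1/8000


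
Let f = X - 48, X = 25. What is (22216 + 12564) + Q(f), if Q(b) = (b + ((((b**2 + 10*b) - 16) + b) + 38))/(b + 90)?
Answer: 2330535/67 ≈ 34784.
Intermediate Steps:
f = -23 (f = 25 - 48 = -23)
Q(b) = (22 + b**2 + 12*b)/(90 + b) (Q(b) = (b + (((-16 + b**2 + 10*b) + b) + 38))/(90 + b) = (b + ((-16 + b**2 + 11*b) + 38))/(90 + b) = (b + (22 + b**2 + 11*b))/(90 + b) = (22 + b**2 + 12*b)/(90 + b))
(22216 + 12564) + Q(f) = (22216 + 12564) + (22 + (-23)**2 + 12*(-23))/(90 - 23) = 34780 + (22 + 529 - 276)/67 = 34780 + (1/67)*275 = 34780 + 275/67 = 2330535/67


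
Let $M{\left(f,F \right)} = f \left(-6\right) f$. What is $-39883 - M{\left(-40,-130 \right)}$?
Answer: $-30283$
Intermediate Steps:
$M{\left(f,F \right)} = - 6 f^{2}$ ($M{\left(f,F \right)} = - 6 f f = - 6 f^{2}$)
$-39883 - M{\left(-40,-130 \right)} = -39883 - - 6 \left(-40\right)^{2} = -39883 - \left(-6\right) 1600 = -39883 - -9600 = -39883 + 9600 = -30283$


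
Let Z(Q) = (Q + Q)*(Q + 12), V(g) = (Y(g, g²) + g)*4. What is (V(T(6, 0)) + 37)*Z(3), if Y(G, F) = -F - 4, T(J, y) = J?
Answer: -8910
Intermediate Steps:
Y(G, F) = -4 - F
V(g) = -16 - 4*g² + 4*g (V(g) = ((-4 - g²) + g)*4 = (-4 + g - g²)*4 = -16 - 4*g² + 4*g)
Z(Q) = 2*Q*(12 + Q) (Z(Q) = (2*Q)*(12 + Q) = 2*Q*(12 + Q))
(V(T(6, 0)) + 37)*Z(3) = ((-16 - 4*6² + 4*6) + 37)*(2*3*(12 + 3)) = ((-16 - 4*36 + 24) + 37)*(2*3*15) = ((-16 - 144 + 24) + 37)*90 = (-136 + 37)*90 = -99*90 = -8910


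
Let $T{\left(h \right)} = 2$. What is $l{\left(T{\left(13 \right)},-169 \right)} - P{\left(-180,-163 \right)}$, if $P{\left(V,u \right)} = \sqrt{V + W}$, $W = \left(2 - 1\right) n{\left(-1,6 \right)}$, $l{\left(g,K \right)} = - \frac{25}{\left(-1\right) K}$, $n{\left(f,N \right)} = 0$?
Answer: $- \frac{25}{169} - 6 i \sqrt{5} \approx -0.14793 - 13.416 i$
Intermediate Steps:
$l{\left(g,K \right)} = \frac{25}{K}$ ($l{\left(g,K \right)} = - 25 \left(- \frac{1}{K}\right) = \frac{25}{K}$)
$W = 0$ ($W = \left(2 - 1\right) 0 = 1 \cdot 0 = 0$)
$P{\left(V,u \right)} = \sqrt{V}$ ($P{\left(V,u \right)} = \sqrt{V + 0} = \sqrt{V}$)
$l{\left(T{\left(13 \right)},-169 \right)} - P{\left(-180,-163 \right)} = \frac{25}{-169} - \sqrt{-180} = 25 \left(- \frac{1}{169}\right) - 6 i \sqrt{5} = - \frac{25}{169} - 6 i \sqrt{5}$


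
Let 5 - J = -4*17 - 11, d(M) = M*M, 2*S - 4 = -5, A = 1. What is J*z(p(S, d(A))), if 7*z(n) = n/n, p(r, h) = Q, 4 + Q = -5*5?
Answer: 12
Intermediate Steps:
S = -½ (S = 2 + (½)*(-5) = 2 - 5/2 = -½ ≈ -0.50000)
d(M) = M²
Q = -29 (Q = -4 - 5*5 = -4 - 25 = -29)
p(r, h) = -29
z(n) = ⅐ (z(n) = (n/n)/7 = (⅐)*1 = ⅐)
J = 84 (J = 5 - (-4*17 - 11) = 5 - (-68 - 11) = 5 - 1*(-79) = 5 + 79 = 84)
J*z(p(S, d(A))) = 84*(⅐) = 12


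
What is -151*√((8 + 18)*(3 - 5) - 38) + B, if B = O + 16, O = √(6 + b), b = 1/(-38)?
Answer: 16 + √8626/38 - 453*I*√10 ≈ 18.444 - 1432.5*I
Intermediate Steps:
b = -1/38 ≈ -0.026316
O = √8626/38 (O = √(6 - 1/38) = √(227/38) = √8626/38 ≈ 2.4441)
B = 16 + √8626/38 (B = √8626/38 + 16 = 16 + √8626/38 ≈ 18.444)
-151*√((8 + 18)*(3 - 5) - 38) + B = -151*√((8 + 18)*(3 - 5) - 38) + (16 + √8626/38) = -151*√(26*(-2) - 38) + (16 + √8626/38) = -151*√(-52 - 38) + (16 + √8626/38) = -453*I*√10 + (16 + √8626/38) = 16 + √8626/38 - 453*I*√10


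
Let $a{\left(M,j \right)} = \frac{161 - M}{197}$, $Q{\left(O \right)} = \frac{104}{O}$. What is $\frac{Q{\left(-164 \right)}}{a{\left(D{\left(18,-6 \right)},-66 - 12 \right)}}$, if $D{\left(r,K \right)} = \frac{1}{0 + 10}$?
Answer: $- \frac{51220}{65969} \approx -0.77643$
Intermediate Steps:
$D{\left(r,K \right)} = \frac{1}{10}$
$a{\left(M,j \right)} = \frac{161}{197} - \frac{M}{197}$ ($a{\left(M,j \right)} = \left(161 - M\right) \frac{1}{197} = \frac{161}{197} - \frac{M}{197}$)
$\frac{Q{\left(-164 \right)}}{a{\left(D{\left(18,-6 \right)},-66 - 12 \right)}} = \frac{104 \frac{1}{-164}}{\frac{161}{197} - \frac{1}{1970}} = \frac{104 \left(- \frac{1}{164}\right)}{\frac{161}{197} - \frac{1}{1970}} = - \frac{26}{41 \cdot \frac{1609}{1970}} = \left(- \frac{26}{41}\right) \frac{1970}{1609} = - \frac{51220}{65969}$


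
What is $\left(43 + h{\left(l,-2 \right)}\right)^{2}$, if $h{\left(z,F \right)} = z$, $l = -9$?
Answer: $1156$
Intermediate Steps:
$\left(43 + h{\left(l,-2 \right)}\right)^{2} = \left(43 - 9\right)^{2} = 34^{2} = 1156$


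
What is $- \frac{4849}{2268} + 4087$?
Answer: $\frac{9264467}{2268} \approx 4084.9$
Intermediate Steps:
$- \frac{4849}{2268} + 4087 = \frac{9264467}{2268}$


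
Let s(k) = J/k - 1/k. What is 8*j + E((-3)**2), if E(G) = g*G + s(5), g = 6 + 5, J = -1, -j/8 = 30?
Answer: -9107/5 ≈ -1821.4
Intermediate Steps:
j = -240 (j = -8*30 = -240)
g = 11
s(k) = -2/k (s(k) = -1/k - 1/k = -2/k)
E(G) = -2/5 + 11*G (E(G) = 11*G - 2/5 = -2/5 + 11*G)
8*j + E((-3)**2) = 8*(-240) + (-2/5 + 11*(-3)**2) = -1920 + (-2/5 + 11*9) = -1920 + (-2/5 + 99) = -1920 + 493/5 = -9107/5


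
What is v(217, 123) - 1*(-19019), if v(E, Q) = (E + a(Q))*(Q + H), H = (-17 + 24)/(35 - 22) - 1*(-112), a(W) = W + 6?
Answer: 1306699/13 ≈ 1.0052e+5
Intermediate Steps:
a(W) = 6 + W
H = 1463/13 (H = 7/13 + 112 = 1463/13 ≈ 112.54)
v(E, Q) = (1463/13 + Q)*(6 + E + Q) (v(E, Q) = (E + (6 + Q))*(Q + 1463/13) = (6 + E + Q)*(1463/13 + Q) = (1463/13 + Q)*(6 + E + Q))
v(217, 123) - 1*(-19019) = (8778/13 + 123² + (1463/13)*217 + (1541/13)*123 + 217*123) - 1*(-19019) = (8778/13 + 15129 + 317471/13 + 189543/13 + 26691) + 19019 = 1059452/13 + 19019 = 1306699/13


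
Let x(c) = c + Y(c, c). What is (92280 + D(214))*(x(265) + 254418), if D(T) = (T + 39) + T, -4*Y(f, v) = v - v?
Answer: 23621084201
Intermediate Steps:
Y(f, v) = 0 (Y(f, v) = -(v - v)/4 = -¼*0 = 0)
x(c) = c (x(c) = c + 0 = c)
D(T) = 39 + 2*T (D(T) = (39 + T) + T = 39 + 2*T)
(92280 + D(214))*(x(265) + 254418) = (92280 + (39 + 2*214))*(265 + 254418) = (92280 + (39 + 428))*254683 = (92280 + 467)*254683 = 92747*254683 = 23621084201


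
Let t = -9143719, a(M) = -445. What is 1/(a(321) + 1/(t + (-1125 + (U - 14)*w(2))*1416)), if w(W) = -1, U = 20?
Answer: -10745215/4781620676 ≈ -0.0022472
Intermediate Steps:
1/(a(321) + 1/(t + (-1125 + (U - 14)*w(2))*1416)) = 1/(-445 + 1/(-9143719 + (-1125 + (20 - 14)*(-1))*1416)) = 1/(-445 + 1/(-9143719 + (-1125 + 6*(-1))*1416)) = 1/(-445 + 1/(-9143719 + (-1125 - 6)*1416)) = 1/(-445 + 1/(-9143719 - 1131*1416)) = 1/(-445 + 1/(-9143719 - 1601496)) = 1/(-445 + 1/(-10745215)) = 1/(-445 - 1/10745215) = 1/(-4781620676/10745215) = -10745215/4781620676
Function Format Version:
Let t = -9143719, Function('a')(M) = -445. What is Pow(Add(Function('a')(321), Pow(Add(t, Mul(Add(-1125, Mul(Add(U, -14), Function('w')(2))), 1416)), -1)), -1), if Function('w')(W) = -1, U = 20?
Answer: Rational(-10745215, 4781620676) ≈ -0.0022472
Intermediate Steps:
Pow(Add(Function('a')(321), Pow(Add(t, Mul(Add(-1125, Mul(Add(U, -14), Function('w')(2))), 1416)), -1)), -1) = Pow(Add(-445, Pow(Add(-9143719, Mul(Add(-1125, Mul(Add(20, -14), -1)), 1416)), -1)), -1) = Pow(Add(-445, Pow(Add(-9143719, Mul(Add(-1125, Mul(6, -1)), 1416)), -1)), -1) = Pow(Add(-445, Pow(Add(-9143719, Mul(Add(-1125, -6), 1416)), -1)), -1) = Pow(Add(-445, Pow(Add(-9143719, Mul(-1131, 1416)), -1)), -1) = Pow(Add(-445, Pow(Add(-9143719, -1601496), -1)), -1) = Pow(Add(-445, Pow(-10745215, -1)), -1) = Pow(Add(-445, Rational(-1, 10745215)), -1) = Pow(Rational(-4781620676, 10745215), -1) = Rational(-10745215, 4781620676)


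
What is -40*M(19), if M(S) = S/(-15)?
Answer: 152/3 ≈ 50.667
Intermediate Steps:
M(S) = -S/15 (M(S) = S*(-1/15) = -S/15)
-40*M(19) = -(-8)*19/3 = -40*(-19/15) = 152/3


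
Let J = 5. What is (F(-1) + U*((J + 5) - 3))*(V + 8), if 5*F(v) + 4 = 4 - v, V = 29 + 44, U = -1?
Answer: -2754/5 ≈ -550.80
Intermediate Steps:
V = 73
F(v) = -v/5 (F(v) = -⅘ + (4 - v)/5 = -⅘ + (⅘ - v/5) = -v/5)
(F(-1) + U*((J + 5) - 3))*(V + 8) = (-⅕*(-1) - ((5 + 5) - 3))*(73 + 8) = (⅕ - (10 - 3))*81 = (⅕ - 1*7)*81 = (⅕ - 7)*81 = -34/5*81 = -2754/5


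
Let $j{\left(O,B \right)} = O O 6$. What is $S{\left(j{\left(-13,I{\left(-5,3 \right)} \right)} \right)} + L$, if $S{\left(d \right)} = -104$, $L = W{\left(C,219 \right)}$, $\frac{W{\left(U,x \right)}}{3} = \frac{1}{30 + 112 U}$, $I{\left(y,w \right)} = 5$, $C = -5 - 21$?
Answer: $- \frac{299731}{2882} \approx -104.0$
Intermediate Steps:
$C = -26$ ($C = -5 - 21 = -26$)
$j{\left(O,B \right)} = 6 O^{2}$ ($j{\left(O,B \right)} = O^{2} \cdot 6 = 6 O^{2}$)
$W{\left(U,x \right)} = \frac{3}{30 + 112 U}$
$L = - \frac{3}{2882}$ ($L = \frac{3}{2 \left(15 + 56 \left(-26\right)\right)} = \frac{3}{2 \left(15 - 1456\right)} = \frac{3}{2 \left(-1441\right)} = \frac{3}{2} \left(- \frac{1}{1441}\right) = - \frac{3}{2882} \approx -0.0010409$)
$S{\left(j{\left(-13,I{\left(-5,3 \right)} \right)} \right)} + L = -104 - \frac{3}{2882} = - \frac{299731}{2882}$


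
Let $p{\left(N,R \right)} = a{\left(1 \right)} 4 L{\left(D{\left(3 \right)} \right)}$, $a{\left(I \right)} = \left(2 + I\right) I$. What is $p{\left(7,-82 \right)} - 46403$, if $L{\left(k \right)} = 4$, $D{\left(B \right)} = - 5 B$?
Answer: $-46355$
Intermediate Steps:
$a{\left(I \right)} = I \left(2 + I\right)$
$p{\left(N,R \right)} = 48$ ($p{\left(N,R \right)} = 1 \left(2 + 1\right) 4 \cdot 4 = 1 \cdot 3 \cdot 4 \cdot 4 = 3 \cdot 4 \cdot 4 = 12 \cdot 4 = 48$)
$p{\left(7,-82 \right)} - 46403 = 48 - 46403 = -46355$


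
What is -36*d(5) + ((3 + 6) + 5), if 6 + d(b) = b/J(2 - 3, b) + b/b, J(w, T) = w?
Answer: 374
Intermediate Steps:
d(b) = -5 - b (d(b) = -6 + (b/(2 - 3) + b/b) = -6 + (b/(-1) + 1) = -6 + (b*(-1) + 1) = -6 + (-b + 1) = -6 + (1 - b) = -5 - b)
-36*d(5) + ((3 + 6) + 5) = -36*(-5 - 1*5) + ((3 + 6) + 5) = -36*(-5 - 5) + (9 + 5) = -36*(-10) + 14 = 360 + 14 = 374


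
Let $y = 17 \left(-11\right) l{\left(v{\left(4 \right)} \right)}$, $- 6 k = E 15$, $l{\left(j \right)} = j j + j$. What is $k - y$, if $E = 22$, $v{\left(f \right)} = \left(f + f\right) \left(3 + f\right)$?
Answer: $596849$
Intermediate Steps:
$v{\left(f \right)} = 2 f \left(3 + f\right)$
$l{\left(j \right)} = j + j^{2}$ ($l{\left(j \right)} = j^{2} + j = j + j^{2}$)
$k = -55$ ($k = - \frac{22 \cdot 15}{6} = \left(- \frac{1}{6}\right) 330 = -55$)
$y = -596904$ ($y = 17 \left(-11\right) 2 \cdot 4 \left(3 + 4\right) \left(1 + 2 \cdot 4 \left(3 + 4\right)\right) = - 187 \cdot 2 \cdot 4 \cdot 7 \left(1 + 2 \cdot 4 \cdot 7\right) = - 187 \cdot 56 \left(1 + 56\right) = - 187 \cdot 56 \cdot 57 = \left(-187\right) 3192 = -596904$)
$k - y = -55 - -596904 = -55 + 596904 = 596849$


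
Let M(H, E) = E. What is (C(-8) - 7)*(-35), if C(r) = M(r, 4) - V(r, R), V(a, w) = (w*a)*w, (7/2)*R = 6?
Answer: -5025/7 ≈ -717.86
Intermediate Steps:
R = 12/7 (R = (2/7)*6 = 12/7 ≈ 1.7143)
V(a, w) = a*w² (V(a, w) = (a*w)*w = a*w²)
C(r) = 4 - 144*r/49 (C(r) = 4 - r*(12/7)² = 4 - r*144/49 = 4 - 144*r/49)
(C(-8) - 7)*(-35) = ((4 - 144/49*(-8)) - 7)*(-35) = ((4 + 1152/49) - 7)*(-35) = (1348/49 - 7)*(-35) = (1005/49)*(-35) = -5025/7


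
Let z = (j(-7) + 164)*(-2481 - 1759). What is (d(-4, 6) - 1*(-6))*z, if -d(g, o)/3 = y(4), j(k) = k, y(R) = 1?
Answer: -1997040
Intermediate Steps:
d(g, o) = -3 (d(g, o) = -3*1 = -3)
z = -665680 (z = (-7 + 164)*(-2481 - 1759) = 157*(-4240) = -665680)
(d(-4, 6) - 1*(-6))*z = (-3 - 1*(-6))*(-665680) = (-3 + 6)*(-665680) = 3*(-665680) = -1997040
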